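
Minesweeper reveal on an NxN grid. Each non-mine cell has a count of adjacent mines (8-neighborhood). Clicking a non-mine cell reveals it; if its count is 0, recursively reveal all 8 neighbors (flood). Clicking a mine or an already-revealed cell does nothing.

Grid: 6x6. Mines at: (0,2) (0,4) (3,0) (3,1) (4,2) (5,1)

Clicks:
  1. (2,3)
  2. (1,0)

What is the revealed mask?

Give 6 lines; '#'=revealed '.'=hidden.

Click 1 (2,3) count=0: revealed 18 new [(1,2) (1,3) (1,4) (1,5) (2,2) (2,3) (2,4) (2,5) (3,2) (3,3) (3,4) (3,5) (4,3) (4,4) (4,5) (5,3) (5,4) (5,5)] -> total=18
Click 2 (1,0) count=0: revealed 6 new [(0,0) (0,1) (1,0) (1,1) (2,0) (2,1)] -> total=24

Answer: ##....
######
######
..####
...###
...###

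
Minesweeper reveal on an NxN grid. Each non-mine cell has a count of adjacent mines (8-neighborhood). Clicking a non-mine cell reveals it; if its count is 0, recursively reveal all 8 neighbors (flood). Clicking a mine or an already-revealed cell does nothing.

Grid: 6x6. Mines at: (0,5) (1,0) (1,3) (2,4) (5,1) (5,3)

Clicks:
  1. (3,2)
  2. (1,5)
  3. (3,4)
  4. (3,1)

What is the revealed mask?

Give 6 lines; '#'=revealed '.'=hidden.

Click 1 (3,2) count=0: revealed 12 new [(2,0) (2,1) (2,2) (2,3) (3,0) (3,1) (3,2) (3,3) (4,0) (4,1) (4,2) (4,3)] -> total=12
Click 2 (1,5) count=2: revealed 1 new [(1,5)] -> total=13
Click 3 (3,4) count=1: revealed 1 new [(3,4)] -> total=14
Click 4 (3,1) count=0: revealed 0 new [(none)] -> total=14

Answer: ......
.....#
####..
#####.
####..
......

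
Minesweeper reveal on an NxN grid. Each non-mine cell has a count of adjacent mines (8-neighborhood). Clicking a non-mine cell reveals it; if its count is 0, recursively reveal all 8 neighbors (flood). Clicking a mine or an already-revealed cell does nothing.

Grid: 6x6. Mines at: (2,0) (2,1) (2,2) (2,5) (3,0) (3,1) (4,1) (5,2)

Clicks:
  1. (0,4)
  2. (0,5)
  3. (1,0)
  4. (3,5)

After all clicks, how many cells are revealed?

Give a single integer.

Answer: 13

Derivation:
Click 1 (0,4) count=0: revealed 12 new [(0,0) (0,1) (0,2) (0,3) (0,4) (0,5) (1,0) (1,1) (1,2) (1,3) (1,4) (1,5)] -> total=12
Click 2 (0,5) count=0: revealed 0 new [(none)] -> total=12
Click 3 (1,0) count=2: revealed 0 new [(none)] -> total=12
Click 4 (3,5) count=1: revealed 1 new [(3,5)] -> total=13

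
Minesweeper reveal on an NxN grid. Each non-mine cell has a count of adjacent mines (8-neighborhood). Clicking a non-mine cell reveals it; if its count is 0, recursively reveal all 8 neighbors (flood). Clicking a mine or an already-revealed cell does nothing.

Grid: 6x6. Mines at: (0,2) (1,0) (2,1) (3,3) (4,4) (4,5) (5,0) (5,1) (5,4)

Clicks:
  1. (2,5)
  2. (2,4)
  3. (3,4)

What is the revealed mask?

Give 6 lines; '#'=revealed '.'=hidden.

Click 1 (2,5) count=0: revealed 11 new [(0,3) (0,4) (0,5) (1,3) (1,4) (1,5) (2,3) (2,4) (2,5) (3,4) (3,5)] -> total=11
Click 2 (2,4) count=1: revealed 0 new [(none)] -> total=11
Click 3 (3,4) count=3: revealed 0 new [(none)] -> total=11

Answer: ...###
...###
...###
....##
......
......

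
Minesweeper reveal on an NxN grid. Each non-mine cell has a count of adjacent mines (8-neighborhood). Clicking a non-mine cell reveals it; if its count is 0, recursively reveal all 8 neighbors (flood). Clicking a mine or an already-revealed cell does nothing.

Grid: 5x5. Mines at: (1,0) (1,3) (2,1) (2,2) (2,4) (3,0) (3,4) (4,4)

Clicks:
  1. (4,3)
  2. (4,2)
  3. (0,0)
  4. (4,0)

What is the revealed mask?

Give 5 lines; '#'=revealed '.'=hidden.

Answer: #....
.....
.....
.###.
####.

Derivation:
Click 1 (4,3) count=2: revealed 1 new [(4,3)] -> total=1
Click 2 (4,2) count=0: revealed 5 new [(3,1) (3,2) (3,3) (4,1) (4,2)] -> total=6
Click 3 (0,0) count=1: revealed 1 new [(0,0)] -> total=7
Click 4 (4,0) count=1: revealed 1 new [(4,0)] -> total=8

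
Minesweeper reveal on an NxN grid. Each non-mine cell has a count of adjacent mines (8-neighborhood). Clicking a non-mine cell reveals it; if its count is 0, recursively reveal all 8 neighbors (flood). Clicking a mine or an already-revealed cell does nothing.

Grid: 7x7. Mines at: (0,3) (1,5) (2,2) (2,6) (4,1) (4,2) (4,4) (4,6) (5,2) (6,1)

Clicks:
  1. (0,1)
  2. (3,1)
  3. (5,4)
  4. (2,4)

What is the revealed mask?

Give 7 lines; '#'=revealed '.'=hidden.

Answer: ###....
###....
##..#..
##.....
.......
....#..
.......

Derivation:
Click 1 (0,1) count=0: revealed 10 new [(0,0) (0,1) (0,2) (1,0) (1,1) (1,2) (2,0) (2,1) (3,0) (3,1)] -> total=10
Click 2 (3,1) count=3: revealed 0 new [(none)] -> total=10
Click 3 (5,4) count=1: revealed 1 new [(5,4)] -> total=11
Click 4 (2,4) count=1: revealed 1 new [(2,4)] -> total=12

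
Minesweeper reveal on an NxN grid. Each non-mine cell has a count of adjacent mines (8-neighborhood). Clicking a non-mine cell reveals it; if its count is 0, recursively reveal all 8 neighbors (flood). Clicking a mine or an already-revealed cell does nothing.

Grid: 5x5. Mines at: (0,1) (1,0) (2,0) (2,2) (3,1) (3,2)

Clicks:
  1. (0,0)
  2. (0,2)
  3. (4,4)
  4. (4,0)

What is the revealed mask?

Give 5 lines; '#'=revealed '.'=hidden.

Click 1 (0,0) count=2: revealed 1 new [(0,0)] -> total=1
Click 2 (0,2) count=1: revealed 1 new [(0,2)] -> total=2
Click 3 (4,4) count=0: revealed 11 new [(0,3) (0,4) (1,2) (1,3) (1,4) (2,3) (2,4) (3,3) (3,4) (4,3) (4,4)] -> total=13
Click 4 (4,0) count=1: revealed 1 new [(4,0)] -> total=14

Answer: #.###
..###
...##
...##
#..##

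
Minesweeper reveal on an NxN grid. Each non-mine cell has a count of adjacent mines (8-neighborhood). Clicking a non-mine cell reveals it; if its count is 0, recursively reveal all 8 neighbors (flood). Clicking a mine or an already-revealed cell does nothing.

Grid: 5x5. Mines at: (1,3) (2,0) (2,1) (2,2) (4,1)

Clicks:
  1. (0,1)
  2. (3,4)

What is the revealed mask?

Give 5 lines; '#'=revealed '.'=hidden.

Click 1 (0,1) count=0: revealed 6 new [(0,0) (0,1) (0,2) (1,0) (1,1) (1,2)] -> total=6
Click 2 (3,4) count=0: revealed 8 new [(2,3) (2,4) (3,2) (3,3) (3,4) (4,2) (4,3) (4,4)] -> total=14

Answer: ###..
###..
...##
..###
..###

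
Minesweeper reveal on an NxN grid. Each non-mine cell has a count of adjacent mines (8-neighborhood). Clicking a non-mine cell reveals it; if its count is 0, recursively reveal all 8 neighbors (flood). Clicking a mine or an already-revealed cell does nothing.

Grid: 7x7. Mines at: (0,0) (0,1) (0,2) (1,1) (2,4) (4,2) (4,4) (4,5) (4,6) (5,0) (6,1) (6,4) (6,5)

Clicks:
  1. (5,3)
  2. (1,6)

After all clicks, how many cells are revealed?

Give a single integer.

Answer: 13

Derivation:
Click 1 (5,3) count=3: revealed 1 new [(5,3)] -> total=1
Click 2 (1,6) count=0: revealed 12 new [(0,3) (0,4) (0,5) (0,6) (1,3) (1,4) (1,5) (1,6) (2,5) (2,6) (3,5) (3,6)] -> total=13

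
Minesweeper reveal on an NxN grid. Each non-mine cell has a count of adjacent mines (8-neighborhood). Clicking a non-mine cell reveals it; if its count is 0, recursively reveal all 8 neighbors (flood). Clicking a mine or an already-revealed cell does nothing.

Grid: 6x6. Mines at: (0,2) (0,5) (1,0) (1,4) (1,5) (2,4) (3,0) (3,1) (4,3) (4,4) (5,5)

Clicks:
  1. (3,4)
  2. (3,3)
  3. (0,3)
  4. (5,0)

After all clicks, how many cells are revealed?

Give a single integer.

Click 1 (3,4) count=3: revealed 1 new [(3,4)] -> total=1
Click 2 (3,3) count=3: revealed 1 new [(3,3)] -> total=2
Click 3 (0,3) count=2: revealed 1 new [(0,3)] -> total=3
Click 4 (5,0) count=0: revealed 6 new [(4,0) (4,1) (4,2) (5,0) (5,1) (5,2)] -> total=9

Answer: 9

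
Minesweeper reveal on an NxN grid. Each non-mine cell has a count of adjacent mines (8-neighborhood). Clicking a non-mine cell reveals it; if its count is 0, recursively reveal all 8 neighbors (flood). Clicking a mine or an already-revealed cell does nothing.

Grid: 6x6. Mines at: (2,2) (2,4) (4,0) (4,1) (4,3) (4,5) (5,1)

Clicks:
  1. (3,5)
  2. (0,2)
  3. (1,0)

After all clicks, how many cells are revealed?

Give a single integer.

Answer: 17

Derivation:
Click 1 (3,5) count=2: revealed 1 new [(3,5)] -> total=1
Click 2 (0,2) count=0: revealed 16 new [(0,0) (0,1) (0,2) (0,3) (0,4) (0,5) (1,0) (1,1) (1,2) (1,3) (1,4) (1,5) (2,0) (2,1) (3,0) (3,1)] -> total=17
Click 3 (1,0) count=0: revealed 0 new [(none)] -> total=17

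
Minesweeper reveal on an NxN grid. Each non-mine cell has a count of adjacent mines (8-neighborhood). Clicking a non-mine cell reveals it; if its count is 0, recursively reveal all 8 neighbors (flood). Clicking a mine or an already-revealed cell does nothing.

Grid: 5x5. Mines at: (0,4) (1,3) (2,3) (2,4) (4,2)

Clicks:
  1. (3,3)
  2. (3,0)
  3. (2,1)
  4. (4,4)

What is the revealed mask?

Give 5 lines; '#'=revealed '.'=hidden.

Answer: ###..
###..
###..
#####
##.##

Derivation:
Click 1 (3,3) count=3: revealed 1 new [(3,3)] -> total=1
Click 2 (3,0) count=0: revealed 14 new [(0,0) (0,1) (0,2) (1,0) (1,1) (1,2) (2,0) (2,1) (2,2) (3,0) (3,1) (3,2) (4,0) (4,1)] -> total=15
Click 3 (2,1) count=0: revealed 0 new [(none)] -> total=15
Click 4 (4,4) count=0: revealed 3 new [(3,4) (4,3) (4,4)] -> total=18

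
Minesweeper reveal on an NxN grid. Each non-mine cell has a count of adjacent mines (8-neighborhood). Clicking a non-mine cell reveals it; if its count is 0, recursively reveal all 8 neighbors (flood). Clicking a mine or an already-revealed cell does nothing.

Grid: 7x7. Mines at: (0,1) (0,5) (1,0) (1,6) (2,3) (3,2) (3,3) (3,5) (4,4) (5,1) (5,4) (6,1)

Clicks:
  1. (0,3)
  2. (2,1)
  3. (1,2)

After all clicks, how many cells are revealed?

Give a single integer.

Click 1 (0,3) count=0: revealed 6 new [(0,2) (0,3) (0,4) (1,2) (1,3) (1,4)] -> total=6
Click 2 (2,1) count=2: revealed 1 new [(2,1)] -> total=7
Click 3 (1,2) count=2: revealed 0 new [(none)] -> total=7

Answer: 7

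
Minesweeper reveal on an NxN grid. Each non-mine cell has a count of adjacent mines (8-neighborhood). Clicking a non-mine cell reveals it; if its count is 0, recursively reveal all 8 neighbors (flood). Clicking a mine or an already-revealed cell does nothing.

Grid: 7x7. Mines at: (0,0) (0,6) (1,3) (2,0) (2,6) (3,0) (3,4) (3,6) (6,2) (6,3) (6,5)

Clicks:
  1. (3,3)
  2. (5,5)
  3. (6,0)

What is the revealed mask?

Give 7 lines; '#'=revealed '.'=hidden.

Answer: .......
.......
.......
...#...
##.....
##...#.
##.....

Derivation:
Click 1 (3,3) count=1: revealed 1 new [(3,3)] -> total=1
Click 2 (5,5) count=1: revealed 1 new [(5,5)] -> total=2
Click 3 (6,0) count=0: revealed 6 new [(4,0) (4,1) (5,0) (5,1) (6,0) (6,1)] -> total=8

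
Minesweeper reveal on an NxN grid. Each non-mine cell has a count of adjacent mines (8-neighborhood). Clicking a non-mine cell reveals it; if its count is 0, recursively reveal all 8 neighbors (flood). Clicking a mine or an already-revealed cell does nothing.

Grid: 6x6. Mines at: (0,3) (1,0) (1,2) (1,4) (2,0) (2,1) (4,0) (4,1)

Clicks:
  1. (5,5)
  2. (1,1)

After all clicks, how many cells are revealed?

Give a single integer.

Answer: 17

Derivation:
Click 1 (5,5) count=0: revealed 16 new [(2,2) (2,3) (2,4) (2,5) (3,2) (3,3) (3,4) (3,5) (4,2) (4,3) (4,4) (4,5) (5,2) (5,3) (5,4) (5,5)] -> total=16
Click 2 (1,1) count=4: revealed 1 new [(1,1)] -> total=17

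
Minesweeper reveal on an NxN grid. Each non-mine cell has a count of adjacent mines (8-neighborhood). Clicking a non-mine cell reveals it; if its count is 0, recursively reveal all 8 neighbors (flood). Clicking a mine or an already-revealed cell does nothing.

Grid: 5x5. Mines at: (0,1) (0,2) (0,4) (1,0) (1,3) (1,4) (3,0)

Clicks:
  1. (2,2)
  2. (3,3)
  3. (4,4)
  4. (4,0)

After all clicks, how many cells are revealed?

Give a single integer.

Click 1 (2,2) count=1: revealed 1 new [(2,2)] -> total=1
Click 2 (3,3) count=0: revealed 11 new [(2,1) (2,3) (2,4) (3,1) (3,2) (3,3) (3,4) (4,1) (4,2) (4,3) (4,4)] -> total=12
Click 3 (4,4) count=0: revealed 0 new [(none)] -> total=12
Click 4 (4,0) count=1: revealed 1 new [(4,0)] -> total=13

Answer: 13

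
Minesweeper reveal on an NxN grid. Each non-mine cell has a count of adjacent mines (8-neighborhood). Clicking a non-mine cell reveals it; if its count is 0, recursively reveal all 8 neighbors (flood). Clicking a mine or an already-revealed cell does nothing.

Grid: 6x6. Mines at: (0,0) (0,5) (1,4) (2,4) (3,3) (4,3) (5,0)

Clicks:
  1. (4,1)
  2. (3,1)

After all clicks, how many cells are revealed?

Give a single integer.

Click 1 (4,1) count=1: revealed 1 new [(4,1)] -> total=1
Click 2 (3,1) count=0: revealed 16 new [(0,1) (0,2) (0,3) (1,0) (1,1) (1,2) (1,3) (2,0) (2,1) (2,2) (2,3) (3,0) (3,1) (3,2) (4,0) (4,2)] -> total=17

Answer: 17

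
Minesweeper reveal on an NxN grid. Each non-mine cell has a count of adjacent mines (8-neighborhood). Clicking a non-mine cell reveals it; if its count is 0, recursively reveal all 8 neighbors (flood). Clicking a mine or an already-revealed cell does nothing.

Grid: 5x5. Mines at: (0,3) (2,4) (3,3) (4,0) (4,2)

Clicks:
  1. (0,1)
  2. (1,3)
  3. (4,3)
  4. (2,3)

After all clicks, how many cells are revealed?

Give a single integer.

Click 1 (0,1) count=0: revealed 12 new [(0,0) (0,1) (0,2) (1,0) (1,1) (1,2) (2,0) (2,1) (2,2) (3,0) (3,1) (3,2)] -> total=12
Click 2 (1,3) count=2: revealed 1 new [(1,3)] -> total=13
Click 3 (4,3) count=2: revealed 1 new [(4,3)] -> total=14
Click 4 (2,3) count=2: revealed 1 new [(2,3)] -> total=15

Answer: 15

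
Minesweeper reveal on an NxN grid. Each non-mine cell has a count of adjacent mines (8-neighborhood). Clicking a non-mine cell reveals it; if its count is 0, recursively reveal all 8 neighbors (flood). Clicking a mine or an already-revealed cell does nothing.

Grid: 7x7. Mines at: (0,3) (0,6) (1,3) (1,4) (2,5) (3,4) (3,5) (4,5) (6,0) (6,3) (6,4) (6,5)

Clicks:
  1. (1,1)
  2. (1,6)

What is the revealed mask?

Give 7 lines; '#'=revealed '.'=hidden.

Click 1 (1,1) count=0: revealed 22 new [(0,0) (0,1) (0,2) (1,0) (1,1) (1,2) (2,0) (2,1) (2,2) (2,3) (3,0) (3,1) (3,2) (3,3) (4,0) (4,1) (4,2) (4,3) (5,0) (5,1) (5,2) (5,3)] -> total=22
Click 2 (1,6) count=2: revealed 1 new [(1,6)] -> total=23

Answer: ###....
###...#
####...
####...
####...
####...
.......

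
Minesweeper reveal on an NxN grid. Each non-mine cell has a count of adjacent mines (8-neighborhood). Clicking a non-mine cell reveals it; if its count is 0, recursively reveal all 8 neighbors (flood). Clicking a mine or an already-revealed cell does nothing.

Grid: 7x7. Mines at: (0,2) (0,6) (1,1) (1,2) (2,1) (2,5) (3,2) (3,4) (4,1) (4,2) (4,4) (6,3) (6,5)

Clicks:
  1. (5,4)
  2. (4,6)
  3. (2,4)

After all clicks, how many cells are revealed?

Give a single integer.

Click 1 (5,4) count=3: revealed 1 new [(5,4)] -> total=1
Click 2 (4,6) count=0: revealed 6 new [(3,5) (3,6) (4,5) (4,6) (5,5) (5,6)] -> total=7
Click 3 (2,4) count=2: revealed 1 new [(2,4)] -> total=8

Answer: 8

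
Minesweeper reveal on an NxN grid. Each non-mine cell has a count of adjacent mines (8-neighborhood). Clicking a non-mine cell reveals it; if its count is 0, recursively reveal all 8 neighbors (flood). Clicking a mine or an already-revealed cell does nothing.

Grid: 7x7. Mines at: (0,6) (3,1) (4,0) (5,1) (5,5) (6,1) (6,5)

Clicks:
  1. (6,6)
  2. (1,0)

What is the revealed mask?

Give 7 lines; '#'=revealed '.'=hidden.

Answer: ######.
#######
#######
..#####
..#####
..###..
..###.#

Derivation:
Click 1 (6,6) count=2: revealed 1 new [(6,6)] -> total=1
Click 2 (1,0) count=0: revealed 36 new [(0,0) (0,1) (0,2) (0,3) (0,4) (0,5) (1,0) (1,1) (1,2) (1,3) (1,4) (1,5) (1,6) (2,0) (2,1) (2,2) (2,3) (2,4) (2,5) (2,6) (3,2) (3,3) (3,4) (3,5) (3,6) (4,2) (4,3) (4,4) (4,5) (4,6) (5,2) (5,3) (5,4) (6,2) (6,3) (6,4)] -> total=37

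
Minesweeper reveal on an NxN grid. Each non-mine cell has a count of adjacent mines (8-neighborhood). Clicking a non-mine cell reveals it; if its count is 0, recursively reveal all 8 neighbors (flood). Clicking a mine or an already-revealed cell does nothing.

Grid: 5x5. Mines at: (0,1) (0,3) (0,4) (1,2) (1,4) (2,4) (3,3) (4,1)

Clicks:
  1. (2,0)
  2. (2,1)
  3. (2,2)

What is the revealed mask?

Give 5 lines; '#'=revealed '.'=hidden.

Answer: .....
##...
###..
##...
.....

Derivation:
Click 1 (2,0) count=0: revealed 6 new [(1,0) (1,1) (2,0) (2,1) (3,0) (3,1)] -> total=6
Click 2 (2,1) count=1: revealed 0 new [(none)] -> total=6
Click 3 (2,2) count=2: revealed 1 new [(2,2)] -> total=7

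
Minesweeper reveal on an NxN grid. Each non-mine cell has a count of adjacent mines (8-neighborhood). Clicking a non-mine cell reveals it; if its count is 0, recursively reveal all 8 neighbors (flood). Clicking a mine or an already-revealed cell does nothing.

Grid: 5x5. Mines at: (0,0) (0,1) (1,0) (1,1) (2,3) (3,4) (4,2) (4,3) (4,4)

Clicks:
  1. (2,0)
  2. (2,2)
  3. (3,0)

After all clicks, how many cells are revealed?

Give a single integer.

Answer: 7

Derivation:
Click 1 (2,0) count=2: revealed 1 new [(2,0)] -> total=1
Click 2 (2,2) count=2: revealed 1 new [(2,2)] -> total=2
Click 3 (3,0) count=0: revealed 5 new [(2,1) (3,0) (3,1) (4,0) (4,1)] -> total=7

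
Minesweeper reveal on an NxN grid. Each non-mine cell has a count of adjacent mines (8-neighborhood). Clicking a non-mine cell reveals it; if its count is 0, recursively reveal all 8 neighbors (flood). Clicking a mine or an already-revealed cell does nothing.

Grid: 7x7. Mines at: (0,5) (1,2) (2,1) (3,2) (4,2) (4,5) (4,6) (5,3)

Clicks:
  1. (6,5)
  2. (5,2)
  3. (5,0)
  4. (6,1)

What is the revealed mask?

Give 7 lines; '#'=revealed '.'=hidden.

Answer: .......
.......
.......
##.....
##.....
###.###
###.###

Derivation:
Click 1 (6,5) count=0: revealed 6 new [(5,4) (5,5) (5,6) (6,4) (6,5) (6,6)] -> total=6
Click 2 (5,2) count=2: revealed 1 new [(5,2)] -> total=7
Click 3 (5,0) count=0: revealed 9 new [(3,0) (3,1) (4,0) (4,1) (5,0) (5,1) (6,0) (6,1) (6,2)] -> total=16
Click 4 (6,1) count=0: revealed 0 new [(none)] -> total=16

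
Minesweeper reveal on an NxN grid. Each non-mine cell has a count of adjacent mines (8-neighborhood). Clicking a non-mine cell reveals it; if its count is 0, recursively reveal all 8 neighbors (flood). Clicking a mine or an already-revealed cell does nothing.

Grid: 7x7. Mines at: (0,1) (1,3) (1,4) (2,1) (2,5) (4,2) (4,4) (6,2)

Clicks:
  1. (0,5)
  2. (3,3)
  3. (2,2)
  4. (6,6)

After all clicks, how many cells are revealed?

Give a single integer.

Answer: 15

Derivation:
Click 1 (0,5) count=1: revealed 1 new [(0,5)] -> total=1
Click 2 (3,3) count=2: revealed 1 new [(3,3)] -> total=2
Click 3 (2,2) count=2: revealed 1 new [(2,2)] -> total=3
Click 4 (6,6) count=0: revealed 12 new [(3,5) (3,6) (4,5) (4,6) (5,3) (5,4) (5,5) (5,6) (6,3) (6,4) (6,5) (6,6)] -> total=15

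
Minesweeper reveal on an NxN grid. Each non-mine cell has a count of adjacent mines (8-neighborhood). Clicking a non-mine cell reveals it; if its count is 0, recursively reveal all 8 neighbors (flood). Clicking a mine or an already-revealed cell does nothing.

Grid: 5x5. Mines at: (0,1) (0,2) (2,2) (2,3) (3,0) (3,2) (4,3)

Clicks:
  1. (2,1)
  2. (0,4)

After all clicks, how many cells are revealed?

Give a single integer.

Answer: 5

Derivation:
Click 1 (2,1) count=3: revealed 1 new [(2,1)] -> total=1
Click 2 (0,4) count=0: revealed 4 new [(0,3) (0,4) (1,3) (1,4)] -> total=5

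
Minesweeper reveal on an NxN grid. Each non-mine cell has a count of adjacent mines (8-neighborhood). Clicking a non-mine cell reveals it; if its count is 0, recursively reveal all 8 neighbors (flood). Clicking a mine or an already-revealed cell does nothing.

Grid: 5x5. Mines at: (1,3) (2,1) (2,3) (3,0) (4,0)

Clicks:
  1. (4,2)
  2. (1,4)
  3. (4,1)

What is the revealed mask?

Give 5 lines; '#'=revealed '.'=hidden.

Answer: .....
....#
.....
.####
.####

Derivation:
Click 1 (4,2) count=0: revealed 8 new [(3,1) (3,2) (3,3) (3,4) (4,1) (4,2) (4,3) (4,4)] -> total=8
Click 2 (1,4) count=2: revealed 1 new [(1,4)] -> total=9
Click 3 (4,1) count=2: revealed 0 new [(none)] -> total=9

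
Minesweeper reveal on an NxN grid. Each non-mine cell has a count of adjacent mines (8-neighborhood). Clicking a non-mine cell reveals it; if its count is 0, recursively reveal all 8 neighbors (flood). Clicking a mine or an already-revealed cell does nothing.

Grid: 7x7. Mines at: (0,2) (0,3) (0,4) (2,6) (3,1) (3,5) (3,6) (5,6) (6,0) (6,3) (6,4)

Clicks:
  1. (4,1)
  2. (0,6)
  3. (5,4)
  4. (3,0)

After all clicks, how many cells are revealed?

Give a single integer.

Answer: 7

Derivation:
Click 1 (4,1) count=1: revealed 1 new [(4,1)] -> total=1
Click 2 (0,6) count=0: revealed 4 new [(0,5) (0,6) (1,5) (1,6)] -> total=5
Click 3 (5,4) count=2: revealed 1 new [(5,4)] -> total=6
Click 4 (3,0) count=1: revealed 1 new [(3,0)] -> total=7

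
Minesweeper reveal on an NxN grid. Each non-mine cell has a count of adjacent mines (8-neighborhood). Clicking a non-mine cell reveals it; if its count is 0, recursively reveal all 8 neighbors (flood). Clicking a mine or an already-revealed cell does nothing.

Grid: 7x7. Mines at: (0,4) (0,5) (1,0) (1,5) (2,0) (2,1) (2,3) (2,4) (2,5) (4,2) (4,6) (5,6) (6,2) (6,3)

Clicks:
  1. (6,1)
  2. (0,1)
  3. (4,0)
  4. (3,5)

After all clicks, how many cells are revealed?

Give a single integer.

Answer: 10

Derivation:
Click 1 (6,1) count=1: revealed 1 new [(6,1)] -> total=1
Click 2 (0,1) count=1: revealed 1 new [(0,1)] -> total=2
Click 3 (4,0) count=0: revealed 7 new [(3,0) (3,1) (4,0) (4,1) (5,0) (5,1) (6,0)] -> total=9
Click 4 (3,5) count=3: revealed 1 new [(3,5)] -> total=10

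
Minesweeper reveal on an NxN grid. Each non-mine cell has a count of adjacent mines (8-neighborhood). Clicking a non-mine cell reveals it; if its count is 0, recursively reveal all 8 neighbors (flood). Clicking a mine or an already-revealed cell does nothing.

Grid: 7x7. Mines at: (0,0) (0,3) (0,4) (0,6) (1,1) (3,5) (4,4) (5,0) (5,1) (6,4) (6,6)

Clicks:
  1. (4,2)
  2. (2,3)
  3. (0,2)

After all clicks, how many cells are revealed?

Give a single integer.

Click 1 (4,2) count=1: revealed 1 new [(4,2)] -> total=1
Click 2 (2,3) count=0: revealed 16 new [(1,2) (1,3) (1,4) (2,0) (2,1) (2,2) (2,3) (2,4) (3,0) (3,1) (3,2) (3,3) (3,4) (4,0) (4,1) (4,3)] -> total=17
Click 3 (0,2) count=2: revealed 1 new [(0,2)] -> total=18

Answer: 18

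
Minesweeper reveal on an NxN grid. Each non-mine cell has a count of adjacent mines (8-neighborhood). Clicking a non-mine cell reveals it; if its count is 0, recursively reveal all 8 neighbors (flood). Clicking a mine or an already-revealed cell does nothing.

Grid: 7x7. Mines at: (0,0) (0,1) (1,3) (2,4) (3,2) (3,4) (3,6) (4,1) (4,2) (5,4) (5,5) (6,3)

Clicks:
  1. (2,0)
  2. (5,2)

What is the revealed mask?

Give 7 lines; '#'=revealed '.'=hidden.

Answer: .......
##.....
##.....
##.....
.......
..#....
.......

Derivation:
Click 1 (2,0) count=0: revealed 6 new [(1,0) (1,1) (2,0) (2,1) (3,0) (3,1)] -> total=6
Click 2 (5,2) count=3: revealed 1 new [(5,2)] -> total=7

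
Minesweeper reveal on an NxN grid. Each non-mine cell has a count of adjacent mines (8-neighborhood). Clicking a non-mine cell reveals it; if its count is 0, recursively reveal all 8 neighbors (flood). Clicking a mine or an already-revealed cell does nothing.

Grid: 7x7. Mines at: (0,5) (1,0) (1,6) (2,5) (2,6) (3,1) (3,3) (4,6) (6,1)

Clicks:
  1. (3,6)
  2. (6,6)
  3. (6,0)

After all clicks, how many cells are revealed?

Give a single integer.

Answer: 16

Derivation:
Click 1 (3,6) count=3: revealed 1 new [(3,6)] -> total=1
Click 2 (6,6) count=0: revealed 14 new [(4,2) (4,3) (4,4) (4,5) (5,2) (5,3) (5,4) (5,5) (5,6) (6,2) (6,3) (6,4) (6,5) (6,6)] -> total=15
Click 3 (6,0) count=1: revealed 1 new [(6,0)] -> total=16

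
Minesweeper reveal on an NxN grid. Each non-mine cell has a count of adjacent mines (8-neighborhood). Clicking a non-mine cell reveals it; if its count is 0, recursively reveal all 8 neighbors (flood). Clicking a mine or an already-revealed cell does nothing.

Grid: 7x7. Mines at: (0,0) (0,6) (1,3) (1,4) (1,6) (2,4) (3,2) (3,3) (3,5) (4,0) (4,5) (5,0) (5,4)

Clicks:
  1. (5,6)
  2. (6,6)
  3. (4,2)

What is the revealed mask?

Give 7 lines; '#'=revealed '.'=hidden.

Answer: .......
.......
.......
.......
..#....
.....##
.....##

Derivation:
Click 1 (5,6) count=1: revealed 1 new [(5,6)] -> total=1
Click 2 (6,6) count=0: revealed 3 new [(5,5) (6,5) (6,6)] -> total=4
Click 3 (4,2) count=2: revealed 1 new [(4,2)] -> total=5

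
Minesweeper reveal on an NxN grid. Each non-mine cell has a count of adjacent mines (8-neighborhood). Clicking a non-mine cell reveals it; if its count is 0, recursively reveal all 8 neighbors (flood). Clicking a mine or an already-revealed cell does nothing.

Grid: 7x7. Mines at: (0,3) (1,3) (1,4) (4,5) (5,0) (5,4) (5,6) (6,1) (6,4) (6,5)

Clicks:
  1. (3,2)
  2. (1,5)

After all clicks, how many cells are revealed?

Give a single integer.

Answer: 25

Derivation:
Click 1 (3,2) count=0: revealed 24 new [(0,0) (0,1) (0,2) (1,0) (1,1) (1,2) (2,0) (2,1) (2,2) (2,3) (2,4) (3,0) (3,1) (3,2) (3,3) (3,4) (4,0) (4,1) (4,2) (4,3) (4,4) (5,1) (5,2) (5,3)] -> total=24
Click 2 (1,5) count=1: revealed 1 new [(1,5)] -> total=25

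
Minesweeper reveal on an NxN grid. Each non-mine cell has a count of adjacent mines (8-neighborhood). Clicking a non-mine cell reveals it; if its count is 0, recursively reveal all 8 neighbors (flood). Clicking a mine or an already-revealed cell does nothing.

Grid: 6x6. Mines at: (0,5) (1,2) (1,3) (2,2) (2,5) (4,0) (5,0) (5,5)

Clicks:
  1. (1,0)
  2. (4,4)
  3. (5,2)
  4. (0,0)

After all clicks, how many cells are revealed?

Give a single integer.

Click 1 (1,0) count=0: revealed 8 new [(0,0) (0,1) (1,0) (1,1) (2,0) (2,1) (3,0) (3,1)] -> total=8
Click 2 (4,4) count=1: revealed 1 new [(4,4)] -> total=9
Click 3 (5,2) count=0: revealed 10 new [(3,2) (3,3) (3,4) (4,1) (4,2) (4,3) (5,1) (5,2) (5,3) (5,4)] -> total=19
Click 4 (0,0) count=0: revealed 0 new [(none)] -> total=19

Answer: 19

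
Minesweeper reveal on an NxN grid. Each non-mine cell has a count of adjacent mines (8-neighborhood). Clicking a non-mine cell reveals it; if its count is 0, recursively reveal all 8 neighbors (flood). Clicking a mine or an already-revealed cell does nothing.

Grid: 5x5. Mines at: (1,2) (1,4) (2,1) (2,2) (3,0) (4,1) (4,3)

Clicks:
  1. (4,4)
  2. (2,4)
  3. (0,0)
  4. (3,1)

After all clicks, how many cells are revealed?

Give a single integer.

Answer: 7

Derivation:
Click 1 (4,4) count=1: revealed 1 new [(4,4)] -> total=1
Click 2 (2,4) count=1: revealed 1 new [(2,4)] -> total=2
Click 3 (0,0) count=0: revealed 4 new [(0,0) (0,1) (1,0) (1,1)] -> total=6
Click 4 (3,1) count=4: revealed 1 new [(3,1)] -> total=7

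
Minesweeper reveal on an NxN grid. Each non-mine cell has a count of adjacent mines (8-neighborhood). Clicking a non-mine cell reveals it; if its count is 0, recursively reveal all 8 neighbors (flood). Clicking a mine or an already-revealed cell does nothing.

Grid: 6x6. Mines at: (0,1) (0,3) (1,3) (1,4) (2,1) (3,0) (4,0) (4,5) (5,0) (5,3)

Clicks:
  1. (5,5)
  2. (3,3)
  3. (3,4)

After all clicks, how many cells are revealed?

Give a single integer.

Answer: 10

Derivation:
Click 1 (5,5) count=1: revealed 1 new [(5,5)] -> total=1
Click 2 (3,3) count=0: revealed 9 new [(2,2) (2,3) (2,4) (3,2) (3,3) (3,4) (4,2) (4,3) (4,4)] -> total=10
Click 3 (3,4) count=1: revealed 0 new [(none)] -> total=10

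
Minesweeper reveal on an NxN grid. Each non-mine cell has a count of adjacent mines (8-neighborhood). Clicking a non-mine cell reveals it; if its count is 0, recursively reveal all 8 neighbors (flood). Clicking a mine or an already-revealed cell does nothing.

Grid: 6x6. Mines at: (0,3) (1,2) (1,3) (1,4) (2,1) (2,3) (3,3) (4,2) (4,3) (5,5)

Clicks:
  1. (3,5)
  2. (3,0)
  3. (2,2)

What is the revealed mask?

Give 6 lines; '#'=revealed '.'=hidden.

Answer: ......
......
..#.##
#...##
....##
......

Derivation:
Click 1 (3,5) count=0: revealed 6 new [(2,4) (2,5) (3,4) (3,5) (4,4) (4,5)] -> total=6
Click 2 (3,0) count=1: revealed 1 new [(3,0)] -> total=7
Click 3 (2,2) count=5: revealed 1 new [(2,2)] -> total=8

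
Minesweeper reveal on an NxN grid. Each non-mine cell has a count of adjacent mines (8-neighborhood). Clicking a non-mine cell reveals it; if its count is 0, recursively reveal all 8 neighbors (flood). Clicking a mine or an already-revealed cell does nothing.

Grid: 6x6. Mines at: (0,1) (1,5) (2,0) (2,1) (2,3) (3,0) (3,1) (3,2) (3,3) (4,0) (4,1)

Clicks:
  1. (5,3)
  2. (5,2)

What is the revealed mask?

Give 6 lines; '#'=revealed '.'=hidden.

Click 1 (5,3) count=0: revealed 12 new [(2,4) (2,5) (3,4) (3,5) (4,2) (4,3) (4,4) (4,5) (5,2) (5,3) (5,4) (5,5)] -> total=12
Click 2 (5,2) count=1: revealed 0 new [(none)] -> total=12

Answer: ......
......
....##
....##
..####
..####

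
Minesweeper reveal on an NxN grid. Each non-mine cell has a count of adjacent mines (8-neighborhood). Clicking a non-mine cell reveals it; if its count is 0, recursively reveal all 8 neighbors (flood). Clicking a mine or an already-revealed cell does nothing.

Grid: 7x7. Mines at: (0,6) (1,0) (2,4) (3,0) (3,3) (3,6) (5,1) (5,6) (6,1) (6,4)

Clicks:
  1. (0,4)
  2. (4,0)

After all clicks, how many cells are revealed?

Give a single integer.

Answer: 14

Derivation:
Click 1 (0,4) count=0: revealed 13 new [(0,1) (0,2) (0,3) (0,4) (0,5) (1,1) (1,2) (1,3) (1,4) (1,5) (2,1) (2,2) (2,3)] -> total=13
Click 2 (4,0) count=2: revealed 1 new [(4,0)] -> total=14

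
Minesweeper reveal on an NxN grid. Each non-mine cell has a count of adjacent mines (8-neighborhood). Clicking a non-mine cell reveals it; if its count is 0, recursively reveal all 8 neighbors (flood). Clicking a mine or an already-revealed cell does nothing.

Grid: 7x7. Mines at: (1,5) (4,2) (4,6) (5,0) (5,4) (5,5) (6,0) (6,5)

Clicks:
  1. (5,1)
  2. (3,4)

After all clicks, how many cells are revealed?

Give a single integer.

Answer: 28

Derivation:
Click 1 (5,1) count=3: revealed 1 new [(5,1)] -> total=1
Click 2 (3,4) count=0: revealed 27 new [(0,0) (0,1) (0,2) (0,3) (0,4) (1,0) (1,1) (1,2) (1,3) (1,4) (2,0) (2,1) (2,2) (2,3) (2,4) (2,5) (3,0) (3,1) (3,2) (3,3) (3,4) (3,5) (4,0) (4,1) (4,3) (4,4) (4,5)] -> total=28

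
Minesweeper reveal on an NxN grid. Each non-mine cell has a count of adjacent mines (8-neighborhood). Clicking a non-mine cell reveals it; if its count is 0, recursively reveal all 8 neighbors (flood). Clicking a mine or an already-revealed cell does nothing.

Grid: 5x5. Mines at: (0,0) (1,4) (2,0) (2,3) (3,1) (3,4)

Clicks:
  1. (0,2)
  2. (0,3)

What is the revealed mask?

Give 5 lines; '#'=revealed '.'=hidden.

Answer: .###.
.###.
.....
.....
.....

Derivation:
Click 1 (0,2) count=0: revealed 6 new [(0,1) (0,2) (0,3) (1,1) (1,2) (1,3)] -> total=6
Click 2 (0,3) count=1: revealed 0 new [(none)] -> total=6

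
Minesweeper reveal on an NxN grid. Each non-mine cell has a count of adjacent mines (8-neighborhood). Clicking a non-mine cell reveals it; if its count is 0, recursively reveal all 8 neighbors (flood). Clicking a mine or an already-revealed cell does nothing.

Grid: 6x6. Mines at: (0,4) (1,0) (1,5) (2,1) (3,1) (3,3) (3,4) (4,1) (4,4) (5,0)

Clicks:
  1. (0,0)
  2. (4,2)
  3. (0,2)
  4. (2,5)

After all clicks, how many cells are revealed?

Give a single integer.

Click 1 (0,0) count=1: revealed 1 new [(0,0)] -> total=1
Click 2 (4,2) count=3: revealed 1 new [(4,2)] -> total=2
Click 3 (0,2) count=0: revealed 6 new [(0,1) (0,2) (0,3) (1,1) (1,2) (1,3)] -> total=8
Click 4 (2,5) count=2: revealed 1 new [(2,5)] -> total=9

Answer: 9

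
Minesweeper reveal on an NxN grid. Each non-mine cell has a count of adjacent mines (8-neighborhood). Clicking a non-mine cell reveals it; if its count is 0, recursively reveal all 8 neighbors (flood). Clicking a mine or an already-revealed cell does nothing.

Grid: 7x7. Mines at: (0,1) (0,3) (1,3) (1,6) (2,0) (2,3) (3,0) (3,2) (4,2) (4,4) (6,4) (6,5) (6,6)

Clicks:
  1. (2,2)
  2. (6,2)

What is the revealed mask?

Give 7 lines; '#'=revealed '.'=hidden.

Click 1 (2,2) count=3: revealed 1 new [(2,2)] -> total=1
Click 2 (6,2) count=0: revealed 10 new [(4,0) (4,1) (5,0) (5,1) (5,2) (5,3) (6,0) (6,1) (6,2) (6,3)] -> total=11

Answer: .......
.......
..#....
.......
##.....
####...
####...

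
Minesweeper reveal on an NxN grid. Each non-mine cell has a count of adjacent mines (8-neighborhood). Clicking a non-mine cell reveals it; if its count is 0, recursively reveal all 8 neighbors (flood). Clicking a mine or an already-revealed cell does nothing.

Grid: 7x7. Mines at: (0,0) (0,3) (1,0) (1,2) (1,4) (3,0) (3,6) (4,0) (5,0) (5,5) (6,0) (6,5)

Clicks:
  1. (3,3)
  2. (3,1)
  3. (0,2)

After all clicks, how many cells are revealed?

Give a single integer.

Answer: 24

Derivation:
Click 1 (3,3) count=0: revealed 23 new [(2,1) (2,2) (2,3) (2,4) (2,5) (3,1) (3,2) (3,3) (3,4) (3,5) (4,1) (4,2) (4,3) (4,4) (4,5) (5,1) (5,2) (5,3) (5,4) (6,1) (6,2) (6,3) (6,4)] -> total=23
Click 2 (3,1) count=2: revealed 0 new [(none)] -> total=23
Click 3 (0,2) count=2: revealed 1 new [(0,2)] -> total=24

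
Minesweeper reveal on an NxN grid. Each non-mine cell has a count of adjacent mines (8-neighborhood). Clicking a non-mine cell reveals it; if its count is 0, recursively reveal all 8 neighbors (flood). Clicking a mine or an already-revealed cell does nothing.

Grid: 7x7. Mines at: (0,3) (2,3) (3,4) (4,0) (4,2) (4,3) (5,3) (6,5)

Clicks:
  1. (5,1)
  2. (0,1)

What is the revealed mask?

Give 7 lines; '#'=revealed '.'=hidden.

Click 1 (5,1) count=2: revealed 1 new [(5,1)] -> total=1
Click 2 (0,1) count=0: revealed 12 new [(0,0) (0,1) (0,2) (1,0) (1,1) (1,2) (2,0) (2,1) (2,2) (3,0) (3,1) (3,2)] -> total=13

Answer: ###....
###....
###....
###....
.......
.#.....
.......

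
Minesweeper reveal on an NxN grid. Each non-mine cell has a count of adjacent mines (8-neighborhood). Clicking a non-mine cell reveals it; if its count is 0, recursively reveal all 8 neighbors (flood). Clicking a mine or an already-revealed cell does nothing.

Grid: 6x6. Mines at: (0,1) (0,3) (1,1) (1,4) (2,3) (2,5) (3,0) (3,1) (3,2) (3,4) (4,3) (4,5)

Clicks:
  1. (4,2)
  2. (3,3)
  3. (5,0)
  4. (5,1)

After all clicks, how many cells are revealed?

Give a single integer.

Answer: 7

Derivation:
Click 1 (4,2) count=3: revealed 1 new [(4,2)] -> total=1
Click 2 (3,3) count=4: revealed 1 new [(3,3)] -> total=2
Click 3 (5,0) count=0: revealed 5 new [(4,0) (4,1) (5,0) (5,1) (5,2)] -> total=7
Click 4 (5,1) count=0: revealed 0 new [(none)] -> total=7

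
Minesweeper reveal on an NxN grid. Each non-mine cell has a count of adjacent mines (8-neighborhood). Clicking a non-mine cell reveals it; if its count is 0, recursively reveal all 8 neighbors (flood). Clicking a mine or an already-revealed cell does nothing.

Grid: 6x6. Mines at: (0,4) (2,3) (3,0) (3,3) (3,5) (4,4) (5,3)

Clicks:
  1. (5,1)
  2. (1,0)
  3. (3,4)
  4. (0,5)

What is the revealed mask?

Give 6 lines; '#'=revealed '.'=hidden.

Answer: ####.#
####..
###...
....#.
###...
###...

Derivation:
Click 1 (5,1) count=0: revealed 6 new [(4,0) (4,1) (4,2) (5,0) (5,1) (5,2)] -> total=6
Click 2 (1,0) count=0: revealed 11 new [(0,0) (0,1) (0,2) (0,3) (1,0) (1,1) (1,2) (1,3) (2,0) (2,1) (2,2)] -> total=17
Click 3 (3,4) count=4: revealed 1 new [(3,4)] -> total=18
Click 4 (0,5) count=1: revealed 1 new [(0,5)] -> total=19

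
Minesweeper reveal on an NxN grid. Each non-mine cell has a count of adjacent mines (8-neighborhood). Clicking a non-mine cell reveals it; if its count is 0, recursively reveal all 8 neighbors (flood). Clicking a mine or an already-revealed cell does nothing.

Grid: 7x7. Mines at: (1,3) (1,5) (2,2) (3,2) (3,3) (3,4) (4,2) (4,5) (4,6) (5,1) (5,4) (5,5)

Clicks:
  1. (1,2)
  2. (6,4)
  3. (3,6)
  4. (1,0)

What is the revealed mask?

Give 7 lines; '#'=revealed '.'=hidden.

Click 1 (1,2) count=2: revealed 1 new [(1,2)] -> total=1
Click 2 (6,4) count=2: revealed 1 new [(6,4)] -> total=2
Click 3 (3,6) count=2: revealed 1 new [(3,6)] -> total=3
Click 4 (1,0) count=0: revealed 11 new [(0,0) (0,1) (0,2) (1,0) (1,1) (2,0) (2,1) (3,0) (3,1) (4,0) (4,1)] -> total=14

Answer: ###....
###....
##.....
##....#
##.....
.......
....#..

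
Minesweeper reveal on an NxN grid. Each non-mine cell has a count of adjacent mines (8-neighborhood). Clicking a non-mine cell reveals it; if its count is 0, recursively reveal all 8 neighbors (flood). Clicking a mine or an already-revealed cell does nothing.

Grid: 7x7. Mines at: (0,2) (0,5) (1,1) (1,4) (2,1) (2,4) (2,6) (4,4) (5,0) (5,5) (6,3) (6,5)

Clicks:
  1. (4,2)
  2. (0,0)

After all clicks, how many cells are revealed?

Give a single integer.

Click 1 (4,2) count=0: revealed 9 new [(3,1) (3,2) (3,3) (4,1) (4,2) (4,3) (5,1) (5,2) (5,3)] -> total=9
Click 2 (0,0) count=1: revealed 1 new [(0,0)] -> total=10

Answer: 10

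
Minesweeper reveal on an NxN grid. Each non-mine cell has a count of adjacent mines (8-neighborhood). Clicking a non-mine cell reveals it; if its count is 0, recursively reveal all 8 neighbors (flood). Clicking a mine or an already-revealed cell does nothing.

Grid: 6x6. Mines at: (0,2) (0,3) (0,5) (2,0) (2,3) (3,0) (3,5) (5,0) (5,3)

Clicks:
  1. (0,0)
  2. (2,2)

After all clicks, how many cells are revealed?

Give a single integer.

Click 1 (0,0) count=0: revealed 4 new [(0,0) (0,1) (1,0) (1,1)] -> total=4
Click 2 (2,2) count=1: revealed 1 new [(2,2)] -> total=5

Answer: 5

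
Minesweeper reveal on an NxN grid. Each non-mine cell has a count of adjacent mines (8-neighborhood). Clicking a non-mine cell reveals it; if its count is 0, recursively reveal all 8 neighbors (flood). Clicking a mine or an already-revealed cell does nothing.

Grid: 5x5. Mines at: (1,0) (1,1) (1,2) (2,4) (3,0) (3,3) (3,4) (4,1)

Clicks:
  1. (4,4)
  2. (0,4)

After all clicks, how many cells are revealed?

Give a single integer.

Click 1 (4,4) count=2: revealed 1 new [(4,4)] -> total=1
Click 2 (0,4) count=0: revealed 4 new [(0,3) (0,4) (1,3) (1,4)] -> total=5

Answer: 5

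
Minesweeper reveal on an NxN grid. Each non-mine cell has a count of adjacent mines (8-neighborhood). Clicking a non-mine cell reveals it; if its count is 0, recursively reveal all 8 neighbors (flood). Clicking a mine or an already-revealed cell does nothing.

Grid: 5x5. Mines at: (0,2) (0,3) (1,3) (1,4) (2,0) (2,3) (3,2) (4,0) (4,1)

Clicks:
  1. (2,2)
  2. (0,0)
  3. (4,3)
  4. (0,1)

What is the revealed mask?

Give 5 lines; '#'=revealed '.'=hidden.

Click 1 (2,2) count=3: revealed 1 new [(2,2)] -> total=1
Click 2 (0,0) count=0: revealed 4 new [(0,0) (0,1) (1,0) (1,1)] -> total=5
Click 3 (4,3) count=1: revealed 1 new [(4,3)] -> total=6
Click 4 (0,1) count=1: revealed 0 new [(none)] -> total=6

Answer: ##...
##...
..#..
.....
...#.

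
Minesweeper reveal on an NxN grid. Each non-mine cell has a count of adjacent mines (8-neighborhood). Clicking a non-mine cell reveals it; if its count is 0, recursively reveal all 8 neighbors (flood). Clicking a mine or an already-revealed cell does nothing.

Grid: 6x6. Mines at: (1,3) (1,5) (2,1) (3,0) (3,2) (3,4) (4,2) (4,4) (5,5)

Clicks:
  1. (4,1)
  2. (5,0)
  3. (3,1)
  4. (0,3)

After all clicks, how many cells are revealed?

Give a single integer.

Click 1 (4,1) count=3: revealed 1 new [(4,1)] -> total=1
Click 2 (5,0) count=0: revealed 3 new [(4,0) (5,0) (5,1)] -> total=4
Click 3 (3,1) count=4: revealed 1 new [(3,1)] -> total=5
Click 4 (0,3) count=1: revealed 1 new [(0,3)] -> total=6

Answer: 6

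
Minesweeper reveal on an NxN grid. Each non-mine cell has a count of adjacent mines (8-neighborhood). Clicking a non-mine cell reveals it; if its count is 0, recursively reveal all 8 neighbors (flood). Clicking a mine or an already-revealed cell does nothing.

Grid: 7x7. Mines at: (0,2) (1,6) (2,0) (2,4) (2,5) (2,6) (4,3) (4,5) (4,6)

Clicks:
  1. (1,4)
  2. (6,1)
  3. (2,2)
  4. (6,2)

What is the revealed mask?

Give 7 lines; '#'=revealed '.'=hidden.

Click 1 (1,4) count=2: revealed 1 new [(1,4)] -> total=1
Click 2 (6,1) count=0: revealed 20 new [(3,0) (3,1) (3,2) (4,0) (4,1) (4,2) (5,0) (5,1) (5,2) (5,3) (5,4) (5,5) (5,6) (6,0) (6,1) (6,2) (6,3) (6,4) (6,5) (6,6)] -> total=21
Click 3 (2,2) count=0: revealed 7 new [(1,1) (1,2) (1,3) (2,1) (2,2) (2,3) (3,3)] -> total=28
Click 4 (6,2) count=0: revealed 0 new [(none)] -> total=28

Answer: .......
.####..
.###...
####...
###....
#######
#######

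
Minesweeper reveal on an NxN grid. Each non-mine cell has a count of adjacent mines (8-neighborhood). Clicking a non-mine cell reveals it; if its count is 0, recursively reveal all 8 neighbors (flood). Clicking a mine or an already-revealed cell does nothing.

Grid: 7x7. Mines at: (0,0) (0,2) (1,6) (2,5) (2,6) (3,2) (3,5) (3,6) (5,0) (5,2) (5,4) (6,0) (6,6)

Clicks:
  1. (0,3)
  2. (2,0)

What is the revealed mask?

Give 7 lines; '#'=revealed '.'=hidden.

Click 1 (0,3) count=1: revealed 1 new [(0,3)] -> total=1
Click 2 (2,0) count=0: revealed 8 new [(1,0) (1,1) (2,0) (2,1) (3,0) (3,1) (4,0) (4,1)] -> total=9

Answer: ...#...
##.....
##.....
##.....
##.....
.......
.......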